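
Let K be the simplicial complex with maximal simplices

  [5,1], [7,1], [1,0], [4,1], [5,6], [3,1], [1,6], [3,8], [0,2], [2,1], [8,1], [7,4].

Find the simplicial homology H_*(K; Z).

Order the vertices as 0 < 1 < 2 < 3 < 4 < 5 < 6 < 7 < 8. Listing each simplex with vertices in this order, K has dimension 1 with simplices:

  0-simplices (9): [0], [1], [2], [3], [4], [5], [6], [7], [8]
  1-simplices (12): [0,1], [0,2], [1,2], [1,3], [1,4], [1,5], [1,6], [1,7], [1,8], [3,8], [4,7], [5,6]

so the chain groups are C_0 ≅ Z^9, C_1 ≅ Z^12.

The boundary map ∂_1: C_1 → C_0 maps an edge to its endpoints' difference, ∂[p,q] = q − p. For instance
  ∂[1,3] = [3] − [1].
As a 9×12 matrix over Z this has rank 8, with invariant factors (1,1,1,1,1,1,1,1).

Reading off H_k = ker ∂_k / im ∂_{k+1}:

  H_0: rank C_0 − rank ∂_1 = 9 − 8 = 1, and the invariant factors of ∂_1 are all 1, so H_0 = Z.
  H_1: rank ker ∂_1 − rank ∂_2 = (12 − 8) − 0 = 4, and there is no ∂_2, so H_1 = Z^4.

As a check, the Euler characteristic is 9 − 12 = -3, which agrees with 1 − 4 = -3.

H_0 ≅ Z,  H_1 ≅ Z^4.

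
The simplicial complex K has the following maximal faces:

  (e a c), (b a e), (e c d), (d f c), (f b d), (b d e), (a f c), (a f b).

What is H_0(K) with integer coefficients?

Fix the vertex order a < b < c < d < e < f and write every simplex with vertices in increasing order. Then dim K = 2 and the simplices of K are:

  0-simplices (6): a, b, c, d, e, f
  1-simplices (12): ab, ac, ae, af, bd, be, bf, cd, ce, cf, de, df
  2-simplices (8): abe, abf, ace, acf, bde, bdf, cde, cdf

giving chain groups C_0 ≅ Z^6, C_1 ≅ Z^12, C_2 ≅ Z^8.

The boundary map ∂_1: C_1 → C_0 sends each edge [p,q] (with p < q) to q − p. For instance
  ∂bf = f − b.
As a 6×12 matrix over Z this has rank 5, with invariant factors (1,1,1,1,1).

Boundary ∂_2: C_2 → C_1 acts by ∂[p,q,r] = [q,r] − [p,r] + [p,q]. For instance
  ∂abe = be − ae + ab,
  ∂ace = ce − ae + ac.
The 12×8 boundary matrix has rank 7 and Smith normal form diag(1,1,1,1,1,1,1).

From H_k ≅ ker(∂_k) / im(∂_{k+1}) we obtain:

  H_0: rank C_0 − rank ∂_1 = 6 − 5 = 1, and the invariant factors of ∂_1 are all 1, so H_0 = Z.

H_0 = Z.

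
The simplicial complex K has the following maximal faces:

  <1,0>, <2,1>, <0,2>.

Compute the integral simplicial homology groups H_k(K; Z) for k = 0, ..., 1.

Fix the vertex order 0 < 1 < 2 and write every simplex with vertices in increasing order. Then dim K = 1 and the simplices of K are:

  0-simplices (3): [0], [1], [2]
  1-simplices (3): [0,1], [0,2], [1,2]

so the chain groups are C_0 ≅ Z^3, C_1 ≅ Z^3.

∂_1: C_1 → C_0 maps an edge to its endpoints' difference, ∂[p,q] = q − p. For instance
  ∂[1,2] = [2] − [1].
As a 3×3 matrix over Z this has rank 2, with invariant factors (1,1).

Computing H_k = (kernel of ∂_k) / (image of ∂_{k+1}):

  H_0: rank C_0 − rank ∂_1 = 3 − 2 = 1, and the invariant factors of ∂_1 are all 1, so H_0 ≅ Z.
  H_1: rank ker ∂_1 − rank ∂_2 = (3 − 2) − 0 = 1, and there is no ∂_2, so H_1 ≅ Z.

As a check, the Euler characteristic is 3 − 3 = 0, which agrees with 1 − 1 = 0.

H_0 ≅ Z,  H_1 ≅ Z.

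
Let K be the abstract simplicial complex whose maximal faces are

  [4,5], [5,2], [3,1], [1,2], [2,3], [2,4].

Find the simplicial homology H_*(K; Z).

H_0 = Z,  H_1 = Z^2.

We work with the vertex ordering 1 < 2 < 3 < 4 < 5. The simplices of K, each written with vertices in increasing order, are:

  0-simplices (5): [1], [2], [3], [4], [5]
  1-simplices (6): [1,2], [1,3], [2,3], [2,4], [2,5], [4,5]

giving chain groups C_0 ≅ Z^5, C_1 ≅ Z^6.

The boundary map ∂_1: C_1 → C_0 maps an edge to its endpoints' difference, ∂[p,q] = q − p. For instance
  ∂[2,4] = [4] − [2].
As a 5×6 matrix over Z this has rank 4, with invariant factors (1,1,1,1).

Now H_k = ker ∂_k / im ∂_{k+1}, so:

  H_0: rank C_0 − rank ∂_1 = 5 − 4 = 1, and the invariant factors of ∂_1 are all 1, so H_0 ≅ Z.
  H_1: rank ker ∂_1 − rank ∂_2 = (6 − 4) − 0 = 2, and there is no ∂_2, so H_1 ≅ Z^2.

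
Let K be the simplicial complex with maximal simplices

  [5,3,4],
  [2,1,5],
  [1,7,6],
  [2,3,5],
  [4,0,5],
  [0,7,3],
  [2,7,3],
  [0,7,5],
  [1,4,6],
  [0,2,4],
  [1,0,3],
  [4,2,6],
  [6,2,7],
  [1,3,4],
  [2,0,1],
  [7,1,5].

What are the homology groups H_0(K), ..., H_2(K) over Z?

We work with the vertex ordering 0 < 1 < 2 < 3 < 4 < 5 < 6 < 7. The simplices of K, each written with vertices in increasing order, are:

  0-simplices (8): [0], [1], [2], [3], [4], [5], [6], [7]
  1-simplices (24): (24 of them)
  2-simplices (16): [0,1,2], [0,1,3], [0,2,4], [0,3,7], [0,4,5], [0,5,7], [1,2,5], [1,3,4], [1,4,6], [1,5,7], [1,6,7], [2,3,5], [2,3,7], [2,4,6], [2,6,7], [3,4,5]

giving chain groups C_0 ≅ Z^8, C_1 ≅ Z^24, C_2 ≅ Z^16.

∂_1: C_1 → C_0 maps an edge to its endpoints' difference, ∂[p,q] = q − p.
This gives a 8×24 integer matrix of rank 7; reducing to Smith normal form yields diagonal entries (1,1,1,1,1,1,1).

Boundary ∂_2: C_2 → C_1 maps a triangle to the signed sum of its edges. For instance
  ∂[1,5,7] = [5,7] − [1,7] + [1,5],
  ∂[1,6,7] = [6,7] − [1,7] + [1,6].
The 24×16 boundary matrix has rank 15 and Smith normal form diag(1,1,1,1,1,1,1,1,1,1,1,1,1,1,1).

Reading off H_k = ker ∂_k / im ∂_{k+1}:

  H_0: rank C_0 − rank ∂_1 = 8 − 7 = 1, and the invariant factors of ∂_1 are all 1, so H_0 ≅ Z.
  H_1: rank ker ∂_1 − rank ∂_2 = (24 − 7) − 15 = 2, and the invariant factors of ∂_2 are all 1, so H_1 ≅ Z^2.
  H_2: rank ker ∂_2 − rank ∂_3 = (16 − 15) − 0 = 1, and there is no ∂_3, so H_2 ≅ Z.

H_0 = Z,  H_1 = Z^2,  H_2 = Z.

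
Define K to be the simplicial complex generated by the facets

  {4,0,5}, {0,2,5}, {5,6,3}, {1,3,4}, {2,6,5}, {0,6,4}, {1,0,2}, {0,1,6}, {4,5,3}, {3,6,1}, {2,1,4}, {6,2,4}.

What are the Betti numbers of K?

Fix the vertex order 0 < 1 < 2 < 3 < 4 < 5 < 6 and write every simplex with vertices in increasing order. Then dim K = 2 and the simplices of K are:

  0-simplices (7): [0], [1], [2], [3], [4], [5], [6]
  1-simplices (18): [0,1], [0,2], [0,4], [0,5], [0,6], [1,2], [1,3], [1,4], [1,6], [2,4], [2,5], [2,6], [3,4], [3,5], [3,6], [4,5], [4,6], [5,6]
  2-simplices (12): [0,1,2], [0,1,6], [0,2,5], [0,4,5], [0,4,6], [1,2,4], [1,3,4], [1,3,6], [2,4,6], [2,5,6], [3,4,5], [3,5,6]

so the chain groups are C_0 ≅ Z^7, C_1 ≅ Z^18, C_2 ≅ Z^12.

Boundary ∂_1: C_1 → C_0 is given by ∂[p,q] = [q] − [p]. For instance
  ∂[1,2] = [2] − [1].
This gives a 7×18 integer matrix of rank 6; reducing to Smith normal form yields diagonal entries (1,1,1,1,1,1).

∂_2: C_2 → C_1 maps a triangle to the signed sum of its edges. For instance
  ∂[0,1,2] = [1,2] − [0,2] + [0,1],
  ∂[0,1,6] = [1,6] − [0,6] + [0,1].
This gives a 18×12 integer matrix of rank 12; reducing to Smith normal form yields diagonal entries (1,1,1,1,1,1,1,1,1,1,1,2).

Reading off H_k = ker ∂_k / im ∂_{k+1}:

  H_0: rank C_0 − rank ∂_1 = 7 − 6 = 1, and the invariant factors of ∂_1 are all 1, so H_0 ≅ Z.
  H_1: rank ker ∂_1 − rank ∂_2 = (18 − 6) − 12 = 0, and ∂_2 has invariant factor 2 > 1, so H_1 ≅ Z/2Z.
  H_2: rank ker ∂_2 − rank ∂_3 = (12 − 12) − 0 = 0, and there is no ∂_3, so H_2 ≅ 0.

Hence the Betti numbers are b_0 = 1, b_1 = 0, b_2 = 0.

b_0 = 1, b_1 = 0, b_2 = 0.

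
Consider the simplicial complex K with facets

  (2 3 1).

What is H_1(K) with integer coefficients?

H_1 ≅ 0.

Take the total order 1 < 2 < 3 on the vertex set. Then K (dimension 2) consists of the simplices:

  0-simplices (3): [1], [2], [3]
  1-simplices (3): [1,2], [1,3], [2,3]
  2-simplices (1): [1,2,3]

giving chain groups C_0 ≅ Z^3, C_1 ≅ Z^3, C_2 ≅ Z^1.

Boundary ∂_1: C_1 → C_0 sends each edge [p,q] (with p < q) to q − p. For instance
  ∂[2,3] = [3] − [2].
As a 3×3 matrix over Z this has rank 2, with invariant factors (1,1).

The boundary map ∂_2: C_2 → C_1 maps a triangle to the signed sum of its edges. For instance
  ∂[1,2,3] = [2,3] − [1,3] + [1,2].
This gives a 3×1 integer matrix of rank 1; reducing to Smith normal form yields diagonal entries (1).

Now H_k = ker ∂_k / im ∂_{k+1}, so:

  H_1: rank ker ∂_1 − rank ∂_2 = (3 − 2) − 1 = 0, and the invariant factors of ∂_2 are all 1, so H_1 = 0.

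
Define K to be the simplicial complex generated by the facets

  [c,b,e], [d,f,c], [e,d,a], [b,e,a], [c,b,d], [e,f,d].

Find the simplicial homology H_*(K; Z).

H_0 = Z,  H_1 = Z,  H_2 = 0.

Order the vertices as a < b < c < d < e < f. Listing each simplex with vertices in this order, K has dimension 2 with simplices:

  0-simplices (6): a, b, c, d, e, f
  1-simplices (12): ab, ad, ae, bc, bd, be, cd, ce, cf, de, df, ef
  2-simplices (6): abe, ade, bcd, bce, cdf, def

so the chain groups are C_0 ≅ Z^6, C_1 ≅ Z^12, C_2 ≅ Z^6.

The boundary map ∂_1: C_1 → C_0 maps an edge to its endpoints' difference, ∂[p,q] = q − p.
As a 6×12 matrix over Z this has rank 5, with invariant factors (1,1,1,1,1).

Boundary ∂_2: C_2 → C_1 acts by ∂[p,q,r] = [q,r] − [p,r] + [p,q]. For instance
  ∂ade = de − ae + ad,
  ∂abe = be − ae + ab.
As a 12×6 matrix over Z this has rank 6, with invariant factors (1,1,1,1,1,1).

From H_k ≅ ker(∂_k) / im(∂_{k+1}) we obtain:

  H_0: rank C_0 − rank ∂_1 = 6 − 5 = 1, and the invariant factors of ∂_1 are all 1, so H_0 ≅ Z.
  H_1: rank ker ∂_1 − rank ∂_2 = (12 − 5) − 6 = 1, and the invariant factors of ∂_2 are all 1, so H_1 ≅ Z.
  H_2: rank ker ∂_2 − rank ∂_3 = (6 − 6) − 0 = 0, and there is no ∂_3, so H_2 ≅ 0.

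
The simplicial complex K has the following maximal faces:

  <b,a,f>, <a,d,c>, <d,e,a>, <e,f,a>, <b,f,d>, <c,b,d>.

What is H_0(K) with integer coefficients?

We work with the vertex ordering a < b < c < d < e < f. The simplices of K, each written with vertices in increasing order, are:

  0-simplices (6): a, b, c, d, e, f
  1-simplices (12): ab, ac, ad, ae, af, bc, bd, bf, cd, de, df, ef
  2-simplices (6): abf, acd, ade, aef, bcd, bdf

so the chain groups are C_0 ≅ Z^6, C_1 ≅ Z^12, C_2 ≅ Z^6.

The boundary map ∂_1: C_1 → C_0 is given by ∂[p,q] = [q] − [p]. For instance
  ∂ad = d − a.
The 6×12 boundary matrix has rank 5 and Smith normal form diag(1,1,1,1,1).

The boundary map ∂_2: C_2 → C_1 acts by ∂[p,q,r] = [q,r] − [p,r] + [p,q]. For instance
  ∂aef = ef − af + ae,
  ∂abf = bf − af + ab.
The resulting 12×6 matrix has rank 6, and its Smith normal form has invariant factors (1,1,1,1,1,1).

From H_k ≅ ker(∂_k) / im(∂_{k+1}) we obtain:

  H_0: rank C_0 − rank ∂_1 = 6 − 5 = 1, and the invariant factors of ∂_1 are all 1, so H_0 ≅ Z.

H_0 = Z.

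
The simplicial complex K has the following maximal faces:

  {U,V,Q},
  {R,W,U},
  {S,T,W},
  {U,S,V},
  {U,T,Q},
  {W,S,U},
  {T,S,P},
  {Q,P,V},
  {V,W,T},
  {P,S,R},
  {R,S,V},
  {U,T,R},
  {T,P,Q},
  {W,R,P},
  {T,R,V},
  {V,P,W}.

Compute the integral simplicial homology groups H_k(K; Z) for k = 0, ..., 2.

Order the vertices as P < Q < R < S < T < U < V < W. Listing each simplex with vertices in this order, K has dimension 2 with simplices:

  0-simplices (8): P, Q, R, S, T, U, V, W
  1-simplices (24): PQ, PR, PS, PT, PV, PW, QT, QU, QV, RS, RT, RU, RV, RW, ST, SU, SV, SW, TU, TV, TW, UV, UW, VW
  2-simplices (16): PQT, PQV, PRS, PRW, PST, PVW, QTU, QUV, RSV, RTU, RTV, RUW, STW, SUV, SUW, TVW

so the chain groups are C_0 ≅ Z^8, C_1 ≅ Z^24, C_2 ≅ Z^16.

The boundary map ∂_1: C_1 → C_0 sends each edge [p,q] (with p < q) to q − p. For instance
  ∂SU = U − S.
As a 8×24 matrix over Z this has rank 7, with invariant factors (1,1,1,1,1,1,1).

Boundary ∂_2: C_2 → C_1 maps a triangle to the signed sum of its edges. For instance
  ∂QUV = UV − QV + QU,
  ∂TVW = VW − TW + TV.
As a 24×16 matrix over Z this has rank 15, with invariant factors (1,1,1,1,1,1,1,1,1,1,1,1,1,1,1).

Computing H_k = (kernel of ∂_k) / (image of ∂_{k+1}):

  H_0: rank C_0 − rank ∂_1 = 8 − 7 = 1, and the invariant factors of ∂_1 are all 1, so H_0 ≅ Z.
  H_1: rank ker ∂_1 − rank ∂_2 = (24 − 7) − 15 = 2, and the invariant factors of ∂_2 are all 1, so H_1 ≅ Z^2.
  H_2: rank ker ∂_2 − rank ∂_3 = (16 − 15) − 0 = 1, and there is no ∂_3, so H_2 ≅ Z.

As a check, the Euler characteristic is 8 − 24 + 16 = 0, which agrees with 1 − 2 + 1 = 0.
(K is a triangulation of the torus T^2.)

H_0 ≅ Z,  H_1 ≅ Z^2,  H_2 ≅ Z.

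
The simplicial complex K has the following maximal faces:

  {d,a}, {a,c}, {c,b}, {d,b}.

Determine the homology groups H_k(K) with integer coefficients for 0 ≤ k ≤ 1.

H_0 ≅ Z,  H_1 ≅ Z.

Order the vertices as a < b < c < d. Listing each simplex with vertices in this order, K has dimension 1 with simplices:

  0-simplices (4): a, b, c, d
  1-simplices (4): ac, ad, bc, bd

Hence C_0 ≅ Z^4, C_1 ≅ Z^4.

The boundary map ∂_1: C_1 → C_0 maps an edge to its endpoints' difference, ∂[p,q] = q − p. For instance
  ∂bc = c − b.
The resulting 4×4 matrix has rank 3, and its Smith normal form has invariant factors (1,1,1).

From H_k ≅ ker(∂_k) / im(∂_{k+1}) we obtain:

  H_0: rank C_0 − rank ∂_1 = 4 − 3 = 1, and the invariant factors of ∂_1 are all 1, so H_0 ≅ Z.
  H_1: rank ker ∂_1 − rank ∂_2 = (4 − 3) − 0 = 1, and there is no ∂_2, so H_1 ≅ Z.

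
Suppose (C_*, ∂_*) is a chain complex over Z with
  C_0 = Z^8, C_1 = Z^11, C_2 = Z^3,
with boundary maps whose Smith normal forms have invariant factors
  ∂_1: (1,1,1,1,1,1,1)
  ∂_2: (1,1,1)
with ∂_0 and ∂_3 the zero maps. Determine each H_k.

H_0: b_0 = 8 − 0 − 7 = 1; torsion from ∂_1 factors > 1: none. So H_0 = Z.
H_1: b_1 = 11 − 7 − 3 = 1; torsion from ∂_2 factors > 1: none. So H_1 = Z.
H_2: b_2 = 3 − 3 − 0 = 0; torsion from ∂_3 factors > 1: none. So H_2 = 0.

H_0 = Z,  H_1 = Z,  H_2 = 0.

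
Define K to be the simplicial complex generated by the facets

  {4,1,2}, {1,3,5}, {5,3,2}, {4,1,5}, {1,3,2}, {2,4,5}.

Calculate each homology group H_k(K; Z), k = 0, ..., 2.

Take the total order 1 < 2 < 3 < 4 < 5 on the vertex set. Then K (dimension 2) consists of the simplices:

  0-simplices (5): [1], [2], [3], [4], [5]
  1-simplices (9): [1,2], [1,3], [1,4], [1,5], [2,3], [2,4], [2,5], [3,5], [4,5]
  2-simplices (6): [1,2,3], [1,2,4], [1,3,5], [1,4,5], [2,3,5], [2,4,5]

Hence C_0 ≅ Z^5, C_1 ≅ Z^9, C_2 ≅ Z^6.

∂_1: C_1 → C_0 sends each edge [p,q] (with p < q) to q − p. For instance
  ∂[1,2] = [2] − [1].
This gives a 5×9 integer matrix of rank 4; reducing to Smith normal form yields diagonal entries (1,1,1,1).

∂_2: C_2 → C_1 sends each 2-simplex [p,q,r] to [q,r] − [p,r] + [p,q]. For instance
  ∂[1,2,3] = [2,3] − [1,3] + [1,2],
  ∂[2,3,5] = [3,5] − [2,5] + [2,3].
The resulting 9×6 matrix has rank 5, and its Smith normal form has invariant factors (1,1,1,1,1).

Now H_k = ker ∂_k / im ∂_{k+1}, so:

  H_0: rank C_0 − rank ∂_1 = 5 − 4 = 1, and the invariant factors of ∂_1 are all 1, so H_0 ≅ Z.
  H_1: rank ker ∂_1 − rank ∂_2 = (9 − 4) − 5 = 0, and the invariant factors of ∂_2 are all 1, so H_1 ≅ 0.
  H_2: rank ker ∂_2 − rank ∂_3 = (6 − 5) − 0 = 1, and there is no ∂_3, so H_2 ≅ Z.

H_0 = Z,  H_1 = 0,  H_2 = Z.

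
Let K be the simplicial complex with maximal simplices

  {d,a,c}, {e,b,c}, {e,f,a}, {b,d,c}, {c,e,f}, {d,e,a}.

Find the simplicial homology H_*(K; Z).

H_0 = Z,  H_1 = Z,  H_2 = 0.

Take the total order a < b < c < d < e < f on the vertex set. Then K (dimension 2) consists of the simplices:

  0-simplices (6): a, b, c, d, e, f
  1-simplices (12): ac, ad, ae, af, bc, bd, be, cd, ce, cf, de, ef
  2-simplices (6): acd, ade, aef, bcd, bce, cef

giving chain groups C_0 ≅ Z^6, C_1 ≅ Z^12, C_2 ≅ Z^6.

∂_1: C_1 → C_0 is given by ∂[p,q] = [q] − [p]. For instance
  ∂bc = c − b.
This gives a 6×12 integer matrix of rank 5; reducing to Smith normal form yields diagonal entries (1,1,1,1,1).

The boundary map ∂_2: C_2 → C_1 maps a triangle to the signed sum of its edges. For instance
  ∂aef = ef − af + ae,
  ∂bce = ce − be + bc.
As a 12×6 matrix over Z this has rank 6, with invariant factors (1,1,1,1,1,1).

Reading off H_k = ker ∂_k / im ∂_{k+1}:

  H_0: rank C_0 − rank ∂_1 = 6 − 5 = 1, and the invariant factors of ∂_1 are all 1, so H_0 = Z.
  H_1: rank ker ∂_1 − rank ∂_2 = (12 − 5) − 6 = 1, and the invariant factors of ∂_2 are all 1, so H_1 = Z.
  H_2: rank ker ∂_2 − rank ∂_3 = (6 − 6) − 0 = 0, and there is no ∂_3, so H_2 = 0.

As a check, the Euler characteristic is 6 − 12 + 6 = 0, which agrees with 1 − 1 + 0 = 0.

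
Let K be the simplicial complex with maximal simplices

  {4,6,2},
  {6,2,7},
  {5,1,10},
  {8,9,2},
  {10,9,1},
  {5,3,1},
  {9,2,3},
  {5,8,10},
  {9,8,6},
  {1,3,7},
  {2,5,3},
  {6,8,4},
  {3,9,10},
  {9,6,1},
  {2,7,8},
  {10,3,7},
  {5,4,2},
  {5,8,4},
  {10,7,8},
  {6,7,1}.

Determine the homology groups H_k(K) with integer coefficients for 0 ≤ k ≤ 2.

H_0 ≅ Z,  H_1 ≅ Z ⊕ Z/2Z,  H_2 = 0.

Fix the vertex order 1 < 2 < 3 < 4 < 5 < 6 < 7 < 8 < 9 < 10 and write every simplex with vertices in increasing order. Then dim K = 2 and the simplices of K are:

  0-simplices (10): [1], [2], [3], [4], [5], [6], [7], [8], [9], [10]
  1-simplices (30): (30 of them)
  2-simplices (20): (20 of them)

giving chain groups C_0 ≅ Z^10, C_1 ≅ Z^30, C_2 ≅ Z^20.

∂_1: C_1 → C_0 maps an edge to its endpoints' difference, ∂[p,q] = q − p.
As a 10×30 matrix over Z this has rank 9, with invariant factors (1,1,1,1,1,1,1,1,1).

∂_2: C_2 → C_1 maps a triangle to the signed sum of its edges. For instance
  ∂[2,7,8] = [7,8] − [2,8] + [2,7],
  ∂[2,4,5] = [4,5] − [2,5] + [2,4].
The 30×20 boundary matrix has rank 20 and Smith normal form diag(1,1,1,1,1,1,1,1,1,1,1,1,1,1,1,1,1,1,1,2).

Computing H_k = (kernel of ∂_k) / (image of ∂_{k+1}):

  H_0: rank C_0 − rank ∂_1 = 10 − 9 = 1, and the invariant factors of ∂_1 are all 1, so H_0 ≅ Z.
  H_1: rank ker ∂_1 − rank ∂_2 = (30 − 9) − 20 = 1, and ∂_2 has invariant factor 2 > 1, so H_1 ≅ Z ⊕ Z/2Z.
  H_2: rank ker ∂_2 − rank ∂_3 = (20 − 20) − 0 = 0, and there is no ∂_3, so H_2 ≅ 0.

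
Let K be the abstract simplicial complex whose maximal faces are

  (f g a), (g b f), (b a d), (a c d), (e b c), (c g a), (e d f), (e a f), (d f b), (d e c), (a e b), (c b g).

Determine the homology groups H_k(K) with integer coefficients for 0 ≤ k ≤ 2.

K has 7 vertices, 18 edges, 12 triangles.
rank ∂_0 = 0, rank ∂_1 = 6 ⇒ b_0 = 7 − 0 − 6 = 1; all invariant factors of ∂_1 are 1 so no torsion. So H_0 = Z.
rank ∂_1 = 6, rank ∂_2 = 12 ⇒ b_1 = 18 − 6 − 12 = 0; ∂_2 has invariant factor(s) [2] giving torsion. So H_1 = Z/2.
rank ∂_2 = 12, rank ∂_3 = 0 ⇒ b_2 = 12 − 12 − 0 = 0. So H_2 = 0.

H_0 ≅ Z,  H_1 ≅ Z/2,  H_2 = 0.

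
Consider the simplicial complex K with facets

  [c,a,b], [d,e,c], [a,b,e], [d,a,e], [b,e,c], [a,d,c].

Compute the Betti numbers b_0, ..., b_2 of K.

Order the vertices as a < b < c < d < e. Listing each simplex with vertices in this order, K has dimension 2 with simplices:

  0-simplices (5): a, b, c, d, e
  1-simplices (9): ab, ac, ad, ae, bc, be, cd, ce, de
  2-simplices (6): abc, abe, acd, ade, bce, cde

giving chain groups C_0 ≅ Z^5, C_1 ≅ Z^9, C_2 ≅ Z^6.

Boundary ∂_1: C_1 → C_0 is given by ∂[p,q] = [q] − [p]. For instance
  ∂be = e − b.
The 5×9 boundary matrix has rank 4 and Smith normal form diag(1,1,1,1).

The boundary map ∂_2: C_2 → C_1 acts by ∂[p,q,r] = [q,r] − [p,r] + [p,q]. For instance
  ∂cde = de − ce + cd,
  ∂abe = be − ae + ab.
The resulting 9×6 matrix has rank 5, and its Smith normal form has invariant factors (1,1,1,1,1).

Computing H_k = (kernel of ∂_k) / (image of ∂_{k+1}):

  H_0: rank C_0 − rank ∂_1 = 5 − 4 = 1, and the invariant factors of ∂_1 are all 1, so H_0 ≅ Z.
  H_1: rank ker ∂_1 − rank ∂_2 = (9 − 4) − 5 = 0, and the invariant factors of ∂_2 are all 1, so H_1 ≅ 0.
  H_2: rank ker ∂_2 − rank ∂_3 = (6 − 5) − 0 = 1, and there is no ∂_3, so H_2 ≅ Z.

As a check, the Euler characteristic is 5 − 9 + 6 = 2, which agrees with 1 − 0 + 1 = 2.

Hence the Betti numbers are b_0 = 1, b_1 = 0, b_2 = 1.

b_0 = 1, b_1 = 0, b_2 = 1.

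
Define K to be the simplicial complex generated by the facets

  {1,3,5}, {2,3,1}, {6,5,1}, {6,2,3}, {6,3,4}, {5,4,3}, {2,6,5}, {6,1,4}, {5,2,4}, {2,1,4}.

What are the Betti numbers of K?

b_0 = 1, b_1 = 0, b_2 = 0.

Order the vertices as 1 < 2 < 3 < 4 < 5 < 6. Listing each simplex with vertices in this order, K has dimension 2 with simplices:

  0-simplices (6): [1], [2], [3], [4], [5], [6]
  1-simplices (15): [1,2], [1,3], [1,4], [1,5], [1,6], [2,3], [2,4], [2,5], [2,6], [3,4], [3,5], [3,6], [4,5], [4,6], [5,6]
  2-simplices (10): [1,2,3], [1,2,4], [1,3,5], [1,4,6], [1,5,6], [2,3,6], [2,4,5], [2,5,6], [3,4,5], [3,4,6]

giving chain groups C_0 ≅ Z^6, C_1 ≅ Z^15, C_2 ≅ Z^10.

The boundary map ∂_1: C_1 → C_0 sends each edge [p,q] (with p < q) to q − p. For instance
  ∂[3,5] = [5] − [3].
The 6×15 boundary matrix has rank 5 and Smith normal form diag(1,1,1,1,1).

The boundary map ∂_2: C_2 → C_1 maps a triangle to the signed sum of its edges. For instance
  ∂[1,2,3] = [2,3] − [1,3] + [1,2],
  ∂[1,2,4] = [2,4] − [1,4] + [1,2].
As a 15×10 matrix over Z this has rank 10, with invariant factors (1,1,1,1,1,1,1,1,1,2).

Reading off H_k = ker ∂_k / im ∂_{k+1}:

  H_0: rank C_0 − rank ∂_1 = 6 − 5 = 1, and the invariant factors of ∂_1 are all 1, so H_0 ≅ Z.
  H_1: rank ker ∂_1 − rank ∂_2 = (15 − 5) − 10 = 0, and ∂_2 has invariant factor 2 > 1, so H_1 ≅ Z/2.
  H_2: rank ker ∂_2 − rank ∂_3 = (10 − 10) − 0 = 0, and there is no ∂_3, so H_2 ≅ 0.

Hence the Betti numbers are b_0 = 1, b_1 = 0, b_2 = 0.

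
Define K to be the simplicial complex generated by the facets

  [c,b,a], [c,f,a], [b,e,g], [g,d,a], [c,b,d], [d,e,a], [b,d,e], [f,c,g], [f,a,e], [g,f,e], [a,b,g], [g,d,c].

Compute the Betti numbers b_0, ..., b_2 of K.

Order the vertices as a < b < c < d < e < f < g. Listing each simplex with vertices in this order, K has dimension 2 with simplices:

  0-simplices (7): a, b, c, d, e, f, g
  1-simplices (18): ab, ac, ad, ae, af, ag, bc, bd, be, bg, cd, cf, cg, de, dg, ef, eg, fg
  2-simplices (12): abc, abg, acf, ade, adg, aef, bcd, bde, beg, cdg, cfg, efg

so the chain groups are C_0 ≅ Z^7, C_1 ≅ Z^18, C_2 ≅ Z^12.

The boundary map ∂_1: C_1 → C_0 is given by ∂[p,q] = [q] − [p]. For instance
  ∂fg = g − f.
The resulting 7×18 matrix has rank 6, and its Smith normal form has invariant factors (1,1,1,1,1,1).

Boundary ∂_2: C_2 → C_1 acts by ∂[p,q,r] = [q,r] − [p,r] + [p,q]. For instance
  ∂aef = ef − af + ae,
  ∂cdg = dg − cg + cd.
This gives a 18×12 integer matrix of rank 12; reducing to Smith normal form yields diagonal entries (1,1,1,1,1,1,1,1,1,1,1,2).

Computing H_k = (kernel of ∂_k) / (image of ∂_{k+1}):

  H_0: rank C_0 − rank ∂_1 = 7 − 6 = 1, and the invariant factors of ∂_1 are all 1, so H_0 ≅ Z.
  H_1: rank ker ∂_1 − rank ∂_2 = (18 − 6) − 12 = 0, and ∂_2 has invariant factor 2 > 1, so H_1 ≅ Z/2.
  H_2: rank ker ∂_2 − rank ∂_3 = (12 − 12) − 0 = 0, and there is no ∂_3, so H_2 ≅ 0.

Hence the Betti numbers are b_0 = 1, b_1 = 0, b_2 = 0.

b_0 = 1, b_1 = 0, b_2 = 0.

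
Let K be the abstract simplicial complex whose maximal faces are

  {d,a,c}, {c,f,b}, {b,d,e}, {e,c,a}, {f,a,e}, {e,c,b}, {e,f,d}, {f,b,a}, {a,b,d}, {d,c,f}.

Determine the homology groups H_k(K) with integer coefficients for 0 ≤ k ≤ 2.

K has 6 vertices, 15 edges, 10 triangles.
rank ∂_0 = 0, rank ∂_1 = 5 ⇒ b_0 = 6 − 0 − 5 = 1; all invariant factors of ∂_1 are 1 so no torsion. So H_0 = Z.
rank ∂_1 = 5, rank ∂_2 = 10 ⇒ b_1 = 15 − 5 − 10 = 0; ∂_2 has invariant factor(s) [2] giving torsion. So H_1 = Z_2.
rank ∂_2 = 10, rank ∂_3 = 0 ⇒ b_2 = 10 − 10 − 0 = 0. So H_2 = 0.

H_0 = Z,  H_1 = Z_2,  H_2 = 0.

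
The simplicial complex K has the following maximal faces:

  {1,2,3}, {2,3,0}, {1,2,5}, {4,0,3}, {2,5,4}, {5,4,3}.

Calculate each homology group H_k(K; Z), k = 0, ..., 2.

Order the vertices as 0 < 1 < 2 < 3 < 4 < 5. Listing each simplex with vertices in this order, K has dimension 2 with simplices:

  0-simplices (6): [0], [1], [2], [3], [4], [5]
  1-simplices (12): [0,2], [0,3], [0,4], [1,2], [1,3], [1,5], [2,3], [2,4], [2,5], [3,4], [3,5], [4,5]
  2-simplices (6): [0,2,3], [0,3,4], [1,2,3], [1,2,5], [2,4,5], [3,4,5]

giving chain groups C_0 ≅ Z^6, C_1 ≅ Z^12, C_2 ≅ Z^6.

∂_1: C_1 → C_0 maps an edge to its endpoints' difference, ∂[p,q] = q − p. For instance
  ∂[2,4] = [4] − [2].
This gives a 6×12 integer matrix of rank 5; reducing to Smith normal form yields diagonal entries (1,1,1,1,1).

The boundary map ∂_2: C_2 → C_1 acts by ∂[p,q,r] = [q,r] − [p,r] + [p,q]. For instance
  ∂[1,2,5] = [2,5] − [1,5] + [1,2],
  ∂[3,4,5] = [4,5] − [3,5] + [3,4].
The 12×6 boundary matrix has rank 6 and Smith normal form diag(1,1,1,1,1,1).

From H_k ≅ ker(∂_k) / im(∂_{k+1}) we obtain:

  H_0: rank C_0 − rank ∂_1 = 6 − 5 = 1, and the invariant factors of ∂_1 are all 1, so H_0 ≅ Z.
  H_1: rank ker ∂_1 − rank ∂_2 = (12 − 5) − 6 = 1, and the invariant factors of ∂_2 are all 1, so H_1 ≅ Z.
  H_2: rank ker ∂_2 − rank ∂_3 = (6 − 6) − 0 = 0, and there is no ∂_3, so H_2 ≅ 0.

As a check, the Euler characteristic is 6 − 12 + 6 = 0, which agrees with 1 − 1 + 0 = 0.
(K is a triangulation of the cylinder S^1 x I.)

H_0 = Z,  H_1 = Z,  H_2 = 0.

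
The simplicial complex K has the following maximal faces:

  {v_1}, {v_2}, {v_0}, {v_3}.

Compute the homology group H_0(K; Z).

H_0 ≅ Z^4.

Order the vertices as v_0 < v_1 < v_2 < v_3. Listing each simplex with vertices in this order, K has dimension 0 with simplices:

  0-simplices (4): [v_0], [v_1], [v_2], [v_3]

giving chain groups C_0 ≅ Z^4.

Computing H_k = (kernel of ∂_k) / (image of ∂_{k+1}):

  H_0: rank C_0 − rank ∂_1 = 4 − 0 = 4, and there is no ∂_1, so H_0 ≅ Z^4.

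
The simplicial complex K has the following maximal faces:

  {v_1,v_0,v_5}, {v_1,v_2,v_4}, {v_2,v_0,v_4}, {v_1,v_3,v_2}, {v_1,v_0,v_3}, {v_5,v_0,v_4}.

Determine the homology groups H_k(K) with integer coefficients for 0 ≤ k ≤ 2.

H_0 = Z,  H_1 = Z,  H_2 = 0.

K has 6 vertices, 12 edges, 6 triangles.
rank ∂_0 = 0, rank ∂_1 = 5 ⇒ b_0 = 6 − 0 − 5 = 1; all invariant factors of ∂_1 are 1 so no torsion. So H_0 = Z.
rank ∂_1 = 5, rank ∂_2 = 6 ⇒ b_1 = 12 − 5 − 6 = 1; all invariant factors of ∂_2 are 1 so no torsion. So H_1 = Z.
rank ∂_2 = 6, rank ∂_3 = 0 ⇒ b_2 = 6 − 6 − 0 = 0. So H_2 = 0.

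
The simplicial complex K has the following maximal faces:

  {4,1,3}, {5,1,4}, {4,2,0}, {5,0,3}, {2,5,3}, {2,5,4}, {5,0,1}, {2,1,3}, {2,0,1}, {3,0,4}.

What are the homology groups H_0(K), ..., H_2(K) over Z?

H_0 = Z,  H_1 = Z/2,  H_2 = 0.

Fix the vertex order 0 < 1 < 2 < 3 < 4 < 5 and write every simplex with vertices in increasing order. Then dim K = 2 and the simplices of K are:

  0-simplices (6): [0], [1], [2], [3], [4], [5]
  1-simplices (15): [0,1], [0,2], [0,3], [0,4], [0,5], [1,2], [1,3], [1,4], [1,5], [2,3], [2,4], [2,5], [3,4], [3,5], [4,5]
  2-simplices (10): [0,1,2], [0,1,5], [0,2,4], [0,3,4], [0,3,5], [1,2,3], [1,3,4], [1,4,5], [2,3,5], [2,4,5]

Hence C_0 ≅ Z^6, C_1 ≅ Z^15, C_2 ≅ Z^10.

∂_1: C_1 → C_0 sends each edge [p,q] (with p < q) to q − p. For instance
  ∂[3,5] = [5] − [3].
This gives a 6×15 integer matrix of rank 5; reducing to Smith normal form yields diagonal entries (1,1,1,1,1).

Boundary ∂_2: C_2 → C_1 acts by ∂[p,q,r] = [q,r] − [p,r] + [p,q]. For instance
  ∂[0,2,4] = [2,4] − [0,4] + [0,2],
  ∂[0,3,4] = [3,4] − [0,4] + [0,3].
The 15×10 boundary matrix has rank 10 and Smith normal form diag(1,1,1,1,1,1,1,1,1,2).

Computing H_k = (kernel of ∂_k) / (image of ∂_{k+1}):

  H_0: rank C_0 − rank ∂_1 = 6 − 5 = 1, and the invariant factors of ∂_1 are all 1, so H_0 ≅ Z.
  H_1: rank ker ∂_1 − rank ∂_2 = (15 − 5) − 10 = 0, and ∂_2 has invariant factor 2 > 1, so H_1 ≅ Z/2.
  H_2: rank ker ∂_2 − rank ∂_3 = (10 − 10) − 0 = 0, and there is no ∂_3, so H_2 ≅ 0.

As a check, the Euler characteristic is 6 − 15 + 10 = 1, which agrees with 1 − 0 + 0 = 1.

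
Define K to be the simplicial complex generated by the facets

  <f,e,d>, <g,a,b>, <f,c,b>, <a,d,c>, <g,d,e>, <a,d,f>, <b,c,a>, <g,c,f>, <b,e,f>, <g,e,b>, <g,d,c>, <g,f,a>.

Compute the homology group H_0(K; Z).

H_0 ≅ Z.

Order the vertices as a < b < c < d < e < f < g. Listing each simplex with vertices in this order, K has dimension 2 with simplices:

  0-simplices (7): a, b, c, d, e, f, g
  1-simplices (18): ab, ac, ad, af, ag, bc, be, bf, bg, cd, cf, cg, de, df, dg, ef, eg, fg
  2-simplices (12): abc, abg, acd, adf, afg, bcf, bef, beg, cdg, cfg, def, deg

so the chain groups are C_0 ≅ Z^7, C_1 ≅ Z^18, C_2 ≅ Z^12.

Boundary ∂_1: C_1 → C_0 sends each edge [p,q] (with p < q) to q − p. For instance
  ∂ef = f − e.
The resulting 7×18 matrix has rank 6, and its Smith normal form has invariant factors (1,1,1,1,1,1).

Boundary ∂_2: C_2 → C_1 acts by ∂[p,q,r] = [q,r] − [p,r] + [p,q]. For instance
  ∂deg = eg − dg + de,
  ∂def = ef − df + de.
As a 18×12 matrix over Z this has rank 12, with invariant factors (1,1,1,1,1,1,1,1,1,1,1,2).

Computing H_k = (kernel of ∂_k) / (image of ∂_{k+1}):

  H_0: rank C_0 − rank ∂_1 = 7 − 6 = 1, and the invariant factors of ∂_1 are all 1, so H_0 = Z.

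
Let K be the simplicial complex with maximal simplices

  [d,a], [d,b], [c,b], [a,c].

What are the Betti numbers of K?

Take the total order a < b < c < d on the vertex set. Then K (dimension 1) consists of the simplices:

  0-simplices (4): a, b, c, d
  1-simplices (4): ac, ad, bc, bd

Hence C_0 ≅ Z^4, C_1 ≅ Z^4.

∂_1: C_1 → C_0 is given by ∂[p,q] = [q] − [p]. For instance
  ∂bc = c − b.
The 4×4 boundary matrix has rank 3 and Smith normal form diag(1,1,1).

From H_k ≅ ker(∂_k) / im(∂_{k+1}) we obtain:

  H_0: rank C_0 − rank ∂_1 = 4 − 3 = 1, and the invariant factors of ∂_1 are all 1, so H_0 ≅ Z.
  H_1: rank ker ∂_1 − rank ∂_2 = (4 − 3) − 0 = 1, and there is no ∂_2, so H_1 ≅ Z.

Hence the Betti numbers are b_0 = 1, b_1 = 1.

b_0 = 1, b_1 = 1.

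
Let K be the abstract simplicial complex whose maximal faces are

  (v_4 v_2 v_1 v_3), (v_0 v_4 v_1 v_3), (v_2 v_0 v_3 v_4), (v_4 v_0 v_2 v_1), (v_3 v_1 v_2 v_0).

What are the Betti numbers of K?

Order the vertices as v_0 < v_1 < v_2 < v_3 < v_4. Listing each simplex with vertices in this order, K has dimension 3 with simplices:

  0-simplices (5): [v_0], [v_1], [v_2], [v_3], [v_4]
  1-simplices (10): [v_0,v_1], [v_0,v_2], [v_0,v_3], [v_0,v_4], [v_1,v_2], [v_1,v_3], [v_1,v_4], [v_2,v_3], [v_2,v_4], [v_3,v_4]
  2-simplices (10): [v_0,v_1,v_2], [v_0,v_1,v_3], [v_0,v_1,v_4], [v_0,v_2,v_3], [v_0,v_2,v_4], [v_0,v_3,v_4], [v_1,v_2,v_3], [v_1,v_2,v_4], [v_1,v_3,v_4], [v_2,v_3,v_4]
  3-simplices (5): [v_0,v_1,v_2,v_3], [v_0,v_1,v_2,v_4], [v_0,v_1,v_3,v_4], [v_0,v_2,v_3,v_4], [v_1,v_2,v_3,v_4]

Hence C_0 ≅ Z^5, C_1 ≅ Z^10, C_2 ≅ Z^10, C_3 ≅ Z^5.

The boundary map ∂_1: C_1 → C_0 is given by ∂[p,q] = [q] − [p].
The 5×10 boundary matrix has rank 4 and Smith normal form diag(1,1,1,1).

The boundary map ∂_2: C_2 → C_1 maps a triangle to the signed sum of its edges. For instance
  ∂[v_1,v_2,v_4] = [v_2,v_4] − [v_1,v_4] + [v_1,v_2],
  ∂[v_2,v_3,v_4] = [v_3,v_4] − [v_2,v_4] + [v_2,v_3].
The 10×10 boundary matrix has rank 6 and Smith normal form diag(1,1,1,1,1,1).

∂_3: C_3 → C_2 sends each 3-simplex σ to the alternating sum Σ_i (−1)^i (σ with its i-th vertex removed). For instance
  ∂[v_0,v_1,v_2,v_3] = [v_1,v_2,v_3] − [v_0,v_2,v_3] + [v_0,v_1,v_3] − [v_0,v_1,v_2],
  ∂[v_0,v_2,v_3,v_4] = [v_2,v_3,v_4] − [v_0,v_3,v_4] + [v_0,v_2,v_4] − [v_0,v_2,v_3].
As a 10×5 matrix over Z this has rank 4, with invariant factors (1,1,1,1).

Computing H_k = (kernel of ∂_k) / (image of ∂_{k+1}):

  H_0: rank C_0 − rank ∂_1 = 5 − 4 = 1, and the invariant factors of ∂_1 are all 1, so H_0 ≅ Z.
  H_1: rank ker ∂_1 − rank ∂_2 = (10 − 4) − 6 = 0, and the invariant factors of ∂_2 are all 1, so H_1 ≅ 0.
  H_2: rank ker ∂_2 − rank ∂_3 = (10 − 6) − 4 = 0, and the invariant factors of ∂_3 are all 1, so H_2 ≅ 0.
  H_3: rank ker ∂_3 − rank ∂_4 = (5 − 4) − 0 = 1, and there is no ∂_4, so H_3 ≅ Z.

Hence the Betti numbers are b_0 = 1, b_1 = 0, b_2 = 0, b_3 = 1.

b_0 = 1, b_1 = 0, b_2 = 0, b_3 = 1.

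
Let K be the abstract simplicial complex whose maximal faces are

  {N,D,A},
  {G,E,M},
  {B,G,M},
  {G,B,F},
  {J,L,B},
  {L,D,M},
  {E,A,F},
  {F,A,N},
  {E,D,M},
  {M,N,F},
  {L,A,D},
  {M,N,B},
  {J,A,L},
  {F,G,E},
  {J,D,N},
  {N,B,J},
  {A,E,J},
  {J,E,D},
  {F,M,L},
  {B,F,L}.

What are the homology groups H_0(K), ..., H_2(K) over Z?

H_0 = Z,  H_1 = Z ⊕ Z_2,  H_2 = 0.

We work with the vertex ordering A < B < D < E < F < G < J < L < M < N. The simplices of K, each written with vertices in increasing order, are:

  0-simplices (10): A, B, D, E, F, G, J, L, M, N
  1-simplices (30): AD, AE, AF, AJ, AL, AN, BF, BG, BJ, BL, BM, BN, DE, DJ, DL, DM, DN, EF, EG, EJ, EM, FG, FL, FM, FN, GM, JL, JN, LM, MN
  2-simplices (20): ADL, ADN, AEF, AEJ, AFN, AJL, BFG, BFL, BGM, BJL, BJN, BMN, DEJ, DEM, DJN, DLM, EFG, EGM, FLM, FMN

giving chain groups C_0 ≅ Z^10, C_1 ≅ Z^30, C_2 ≅ Z^20.

Boundary ∂_1: C_1 → C_0 is given by ∂[p,q] = [q] − [p].
As a 10×30 matrix over Z this has rank 9, with invariant factors (1,1,1,1,1,1,1,1,1).

Boundary ∂_2: C_2 → C_1 acts by ∂[p,q,r] = [q,r] − [p,r] + [p,q]. For instance
  ∂AEF = EF − AF + AE,
  ∂BGM = GM − BM + BG.
This gives a 30×20 integer matrix of rank 20; reducing to Smith normal form yields diagonal entries (1,1,1,1,1,1,1,1,1,1,1,1,1,1,1,1,1,1,1,2).

Computing H_k = (kernel of ∂_k) / (image of ∂_{k+1}):

  H_0: rank C_0 − rank ∂_1 = 10 − 9 = 1, and the invariant factors of ∂_1 are all 1, so H_0 = Z.
  H_1: rank ker ∂_1 − rank ∂_2 = (30 − 9) − 20 = 1, and ∂_2 has invariant factor 2 > 1, so H_1 = Z ⊕ Z_2.
  H_2: rank ker ∂_2 − rank ∂_3 = (20 − 20) − 0 = 0, and there is no ∂_3, so H_2 = 0.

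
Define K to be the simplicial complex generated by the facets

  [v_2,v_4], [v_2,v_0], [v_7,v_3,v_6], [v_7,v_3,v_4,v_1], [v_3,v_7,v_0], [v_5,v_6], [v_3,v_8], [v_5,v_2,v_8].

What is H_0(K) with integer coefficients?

H_0 = Z.

Order the vertices as v_0 < v_1 < v_2 < v_3 < v_4 < v_5 < v_6 < v_7 < v_8. Listing each simplex with vertices in this order, K has dimension 3 with simplices:

  0-simplices (9): [v_0], [v_1], [v_2], [v_3], [v_4], [v_5], [v_6], [v_7], [v_8]
  1-simplices (17): (17 of them)
  2-simplices (7): [v_0,v_3,v_7], [v_1,v_3,v_4], [v_1,v_3,v_7], [v_1,v_4,v_7], [v_2,v_5,v_8], [v_3,v_4,v_7], [v_3,v_6,v_7]
  3-simplices (1): [v_1,v_3,v_4,v_7]

giving chain groups C_0 ≅ Z^9, C_1 ≅ Z^17, C_2 ≅ Z^7, C_3 ≅ Z^1.

The boundary map ∂_1: C_1 → C_0 sends each edge [p,q] (with p < q) to q − p. For instance
  ∂[v_3,v_8] = [v_8] − [v_3].
The 9×17 boundary matrix has rank 8 and Smith normal form diag(1,1,1,1,1,1,1,1).

Boundary ∂_2: C_2 → C_1 maps a triangle to the signed sum of its edges. For instance
  ∂[v_1,v_3,v_4] = [v_3,v_4] − [v_1,v_4] + [v_1,v_3],
  ∂[v_1,v_3,v_7] = [v_3,v_7] − [v_1,v_7] + [v_1,v_3].
This gives a 17×7 integer matrix of rank 6; reducing to Smith normal form yields diagonal entries (1,1,1,1,1,1).

∂_3: C_3 → C_2 sends each 3-simplex σ to the alternating sum Σ_i (−1)^i (σ with its i-th vertex removed). For instance
  ∂[v_1,v_3,v_4,v_7] = [v_3,v_4,v_7] − [v_1,v_4,v_7] + [v_1,v_3,v_7] − [v_1,v_3,v_4].
The 7×1 boundary matrix has rank 1 and Smith normal form diag(1).

Computing H_k = (kernel of ∂_k) / (image of ∂_{k+1}):

  H_0: rank C_0 − rank ∂_1 = 9 − 8 = 1, and the invariant factors of ∂_1 are all 1, so H_0 ≅ Z.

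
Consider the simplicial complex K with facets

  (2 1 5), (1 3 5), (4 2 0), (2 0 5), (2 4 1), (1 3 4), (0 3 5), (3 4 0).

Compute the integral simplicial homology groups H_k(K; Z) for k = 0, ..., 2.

Take the total order 0 < 1 < 2 < 3 < 4 < 5 on the vertex set. Then K (dimension 2) consists of the simplices:

  0-simplices (6): [0], [1], [2], [3], [4], [5]
  1-simplices (12): [0,2], [0,3], [0,4], [0,5], [1,2], [1,3], [1,4], [1,5], [2,4], [2,5], [3,4], [3,5]
  2-simplices (8): [0,2,4], [0,2,5], [0,3,4], [0,3,5], [1,2,4], [1,2,5], [1,3,4], [1,3,5]

giving chain groups C_0 ≅ Z^6, C_1 ≅ Z^12, C_2 ≅ Z^8.

The boundary map ∂_1: C_1 → C_0 is given by ∂[p,q] = [q] − [p]. For instance
  ∂[3,4] = [4] − [3].
This gives a 6×12 integer matrix of rank 5; reducing to Smith normal form yields diagonal entries (1,1,1,1,1).

The boundary map ∂_2: C_2 → C_1 sends each 2-simplex [p,q,r] to [q,r] − [p,r] + [p,q]. For instance
  ∂[0,2,4] = [2,4] − [0,4] + [0,2],
  ∂[1,2,4] = [2,4] − [1,4] + [1,2].
The resulting 12×8 matrix has rank 7, and its Smith normal form has invariant factors (1,1,1,1,1,1,1).

Reading off H_k = ker ∂_k / im ∂_{k+1}:

  H_0: rank C_0 − rank ∂_1 = 6 − 5 = 1, and the invariant factors of ∂_1 are all 1, so H_0 = Z.
  H_1: rank ker ∂_1 − rank ∂_2 = (12 − 5) − 7 = 0, and the invariant factors of ∂_2 are all 1, so H_1 = 0.
  H_2: rank ker ∂_2 − rank ∂_3 = (8 − 7) − 0 = 1, and there is no ∂_3, so H_2 = Z.

H_0 ≅ Z,  H_1 = 0,  H_2 ≅ Z.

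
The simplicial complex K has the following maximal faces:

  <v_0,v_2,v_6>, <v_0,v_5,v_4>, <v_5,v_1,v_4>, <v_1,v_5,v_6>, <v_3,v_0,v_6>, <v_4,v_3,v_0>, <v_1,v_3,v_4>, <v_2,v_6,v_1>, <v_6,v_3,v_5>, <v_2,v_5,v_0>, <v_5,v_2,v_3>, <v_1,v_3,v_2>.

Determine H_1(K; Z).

H_1 = Z/2.

Order the vertices as v_0 < v_1 < v_2 < v_3 < v_4 < v_5 < v_6. Listing each simplex with vertices in this order, K has dimension 2 with simplices:

  0-simplices (7): [v_0], [v_1], [v_2], [v_3], [v_4], [v_5], [v_6]
  1-simplices (18): (18 of them)
  2-simplices (12): (12 of them)

so the chain groups are C_0 ≅ Z^7, C_1 ≅ Z^18, C_2 ≅ Z^12.

∂_1: C_1 → C_0 is given by ∂[p,q] = [q] − [p]. For instance
  ∂[v_3,v_6] = [v_6] − [v_3].
This gives a 7×18 integer matrix of rank 6; reducing to Smith normal form yields diagonal entries (1,1,1,1,1,1).

The boundary map ∂_2: C_2 → C_1 acts by ∂[p,q,r] = [q,r] − [p,r] + [p,q]. For instance
  ∂[v_0,v_3,v_4] = [v_3,v_4] − [v_0,v_4] + [v_0,v_3],
  ∂[v_0,v_4,v_5] = [v_4,v_5] − [v_0,v_5] + [v_0,v_4].
The 18×12 boundary matrix has rank 12 and Smith normal form diag(1,1,1,1,1,1,1,1,1,1,1,2).

Now H_k = ker ∂_k / im ∂_{k+1}, so:

  H_1: rank ker ∂_1 − rank ∂_2 = (18 − 6) − 12 = 0, and ∂_2 has invariant factor 2 > 1, so H_1 = Z/2.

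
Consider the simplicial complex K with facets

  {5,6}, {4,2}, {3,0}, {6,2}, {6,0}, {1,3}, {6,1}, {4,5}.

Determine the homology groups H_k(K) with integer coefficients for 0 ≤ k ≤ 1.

H_0 = Z,  H_1 = Z^2.

We work with the vertex ordering 0 < 1 < 2 < 3 < 4 < 5 < 6. The simplices of K, each written with vertices in increasing order, are:

  0-simplices (7): [0], [1], [2], [3], [4], [5], [6]
  1-simplices (8): [0,3], [0,6], [1,3], [1,6], [2,4], [2,6], [4,5], [5,6]

giving chain groups C_0 ≅ Z^7, C_1 ≅ Z^8.

The boundary map ∂_1: C_1 → C_0 maps an edge to its endpoints' difference, ∂[p,q] = q − p. For instance
  ∂[4,5] = [5] − [4].
This gives a 7×8 integer matrix of rank 6; reducing to Smith normal form yields diagonal entries (1,1,1,1,1,1).

Reading off H_k = ker ∂_k / im ∂_{k+1}:

  H_0: rank C_0 − rank ∂_1 = 7 − 6 = 1, and the invariant factors of ∂_1 are all 1, so H_0 ≅ Z.
  H_1: rank ker ∂_1 − rank ∂_2 = (8 − 6) − 0 = 2, and there is no ∂_2, so H_1 ≅ Z^2.

As a check, the Euler characteristic is 7 − 8 = -1, which agrees with 1 − 2 = -1.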